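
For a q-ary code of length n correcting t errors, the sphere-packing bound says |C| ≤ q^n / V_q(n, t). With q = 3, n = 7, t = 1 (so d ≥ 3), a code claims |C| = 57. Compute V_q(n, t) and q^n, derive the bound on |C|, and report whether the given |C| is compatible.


V_q(n, t) = 15, q^n = 2187, Hamming bound = 145, |C| = 57 ≤ bound (satisfied).

Step 1: Compute V_q(n, t) = Σ_{j=0}^1 C(n, j) (q−1)^j.
  j = 0: C(7,0)·(2)^0 = 1·1 = 1.
  j = 1: C(7,1)·(2)^1 = 7·2 = 14.
  V_q(n, t) = 1 + 14 = 15.
Step 2: q^n = 3^7 = 2187.
Step 3: Hamming bound ⌊q^n / V_q(n,t)⌋ = ⌊2187/15⌋ = 145.
Step 4: Compare |C| = 57 to 145: satisfied.
The claimed |C| lies below the Hamming bound.


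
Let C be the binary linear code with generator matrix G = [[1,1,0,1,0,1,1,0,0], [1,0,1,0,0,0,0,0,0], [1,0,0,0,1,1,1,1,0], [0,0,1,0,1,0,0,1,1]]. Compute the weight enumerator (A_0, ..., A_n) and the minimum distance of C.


Weight distribution: A_0 = 1, A_2 = 1, A_3 = 1, A_4 = 5, A_5 = 5, A_6 = 1, A_7 = 1, A_9 = 1. Minimum distance d = 2.

Enumerate all 2^4 = 16 messages m ∈ F_2^4.
For each, compute codeword c = mG in F_2^9, then tally its weight.
  m = 0000 → c = 000000000, weight = 0.
  m = 1000 → c = 110101100, weight = 5.
  m = 0100 → c = 101000000, weight = 2.
  m = 1100 → c = 011101100, weight = 5.
  m = 0010 → c = 100011110, weight = 5.
  m = 1010 → c = 010110010, weight = 4.
  m = 0110 → c = 001011110, weight = 5.
  m = 1110 → c = 111110010, weight = 6.
  m = 0001 → c = 001010011, weight = 4.
  m = 1001 → c = 111111111, weight = 9.
  m = 0101 → c = 100010011, weight = 4.
  m = 1101 → c = 010111111, weight = 7.
  m = 0011 → c = 101001101, weight = 5.
  m = 1011 → c = 011100001, weight = 4.
  m = 0111 → c = 000001101, weight = 3.
  m = 1111 → c = 110100001, weight = 4.
Tally weights:
  weight 0: 1 codewords.
  weight 2: 1 codewords.
  weight 3: 1 codewords.
  weight 4: 5 codewords.
  weight 5: 5 codewords.
  weight 6: 1 codewords.
  weight 7: 1 codewords.
  weight 9: 1 codewords.
Minimum distance d = smallest w > 0 with A_w > 0 = 2.
Sanity: Σ A_w = 16 = 2^4 = 16 ✓.


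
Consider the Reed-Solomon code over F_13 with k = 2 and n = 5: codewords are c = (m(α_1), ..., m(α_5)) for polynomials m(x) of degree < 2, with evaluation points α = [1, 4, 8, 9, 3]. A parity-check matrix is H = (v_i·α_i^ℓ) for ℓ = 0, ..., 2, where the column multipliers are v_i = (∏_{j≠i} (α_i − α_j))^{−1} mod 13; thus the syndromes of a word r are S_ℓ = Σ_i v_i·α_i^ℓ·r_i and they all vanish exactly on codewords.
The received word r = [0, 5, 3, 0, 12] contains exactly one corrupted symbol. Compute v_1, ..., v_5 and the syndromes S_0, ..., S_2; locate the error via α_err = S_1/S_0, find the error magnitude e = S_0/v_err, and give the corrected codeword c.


S = (5, 6, 2), error at position 4, error magnitude e = 4, c = [0, 5, 3, 9, 12].

Step 1: column multipliers v_i = (∏_{j≠i}(α_i − α_j))^{−1} mod 13.
  i = 1 (α = 1): (1−4)(1−8)(1−9)(1−3) = (−3)·(−7)·(−8)·(−2) = 336 ≡ 11, so v_1 = 11^{−1} = 6 (mod 13).
  i = 2 (α = 4): (4−1)(4−8)(4−9)(4−3) = 3·(−4)·(−5)·1 = 60 ≡ 8, so v_2 = 8^{−1} = 5 (mod 13).
  i = 3 (α = 8): (8−1)(8−4)(8−9)(8−3) = 7·4·(−1)·5 = −140 ≡ 3, so v_3 = 3^{−1} = 9 (mod 13).
  i = 4 (α = 9): (9−1)(9−4)(9−8)(9−3) = 8·5·1·6 = 240 ≡ 6, so v_4 = 6^{−1} = 11 (mod 13).
  i = 5 (α = 3): (3−1)(3−4)(3−8)(3−9) = 2·(−1)·(−5)·(−6) = −60 ≡ 5, so v_5 = 5^{−1} = 8 (mod 13).
  v = [6, 5, 9, 11, 8].
Step 2: syndromes of r = [0, 5, 3, 0, 12] (all sums mod 13).
  S_0 = Σ v_i r_i = 6·0 + 5·5 + 9·3 + 11·0 + 8·12 = 148 ≡ 5.
  S_1 = Σ v_i α_i r_i = 6·1·0 + 5·4·5 + 9·8·3 + 11·9·0 + 8·3·12 = 604 ≡ 6.
  α_i^2 mod 13 = [1, 3, 12, 3, 9].
  S_2 = Σ v_i α_i^2 r_i = 6·1·0 + 5·3·5 + 9·12·3 + 11·3·0 + 8·9·12 = 1263 ≡ 2.
  S = (5, 6, 2) ≠ 0, so r is not a codeword (an error is present).
Step 3: locate the error. For a single error e at position i, S_ℓ = v_i·e·α_i^ℓ, so α_err = S_1/S_0.
  S_0^{−1} = 5^{−1} = 8 (mod 13), so α_err = 6·8 = 48 ≡ 9 = α_4. Error position i = 4.
  Consistency check: S_2/S_1 = 2·11 = 22 ≡ 9 = α_err ✓ (single-error assumption holds).
Step 4: error magnitude e = S_0/v_4 = S_0·∏_{j≠4}(α_4 − α_j) = 5·6 = 30 ≡ 4 (mod 13).
Step 5: correct position 4: c_4 = r_4 − e = 0 − 4 ≡ 9 (mod 13). Hence c = [0, 5, 3, 9, 12].
  Check: interpolating c through the α_i gives m(x) = 7 + 6·x (degree < 2) with m(α_i) = c_i for every i, so c is indeed a codeword.


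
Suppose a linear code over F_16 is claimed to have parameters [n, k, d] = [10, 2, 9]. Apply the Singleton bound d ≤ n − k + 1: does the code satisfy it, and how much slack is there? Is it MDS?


Singleton RHS = n − k + 1 = 9, slack = 0, bound satisfied, MDS.

Singleton bound: d ≤ n − k + 1.
Here n = 10, k = 2, so n − k + 1 = 9.
Given d = 9, check d ≤ 9: YES.
Slack = (n − k + 1) − d = 0.
The code is MDS (slack = 0).
Description: the claimed parameters are [10, 2, 9]_16; such a code would be MDS (meets Singleton bound).


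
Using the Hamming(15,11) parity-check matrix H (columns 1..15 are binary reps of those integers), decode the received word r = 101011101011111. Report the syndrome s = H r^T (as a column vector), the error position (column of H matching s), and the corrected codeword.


s = (0, 1, 0, 0)^T, error position = 4, corrected codeword c = 101111101011111

Compute s = H r^T mod 2 one row at a time:
  s_1 = 0 + 1 + 0 + 1 + 1 + 1 + 1 + 1 = 6 ≡ 0 (mod 2).
  s_2 = 0 + 1 + 1 + 1 + 1 + 1 + 1 + 1 = 7 ≡ 1 (mod 2).
  s_3 = 0 + 1 + 1 + 1 + 0 + 1 + 1 + 1 = 6 ≡ 0 (mod 2).
  s_4 = 1 + 1 + 1 + 1 + 1 + 1 + 1 + 1 = 8 ≡ 0 (mod 2).
s = (0, 1, 0, 0)^T — this equals column 4 of H (binary 0100), so error is at position 4.
Correct: flip bit 4 of r = 101011101011111 to get c = 101111101011111.


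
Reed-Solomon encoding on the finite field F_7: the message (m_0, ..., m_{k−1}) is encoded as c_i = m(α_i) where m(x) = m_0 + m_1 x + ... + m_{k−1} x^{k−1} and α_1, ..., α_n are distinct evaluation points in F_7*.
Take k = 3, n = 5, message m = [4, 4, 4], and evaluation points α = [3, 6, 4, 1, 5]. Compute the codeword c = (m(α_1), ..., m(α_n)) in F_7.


c = [3, 4, 0, 5, 5]

Message polynomial: m(x) = 4 + 4·x + 4·x^2 (mod 7).
For each evaluation point α_i, compute m(α_i) mod 7:
  α_1 = 3: Horner steps 4 → 2 → 3, so m(3) = 3.
  α_2 = 6: Horner steps 4 → 0 → 4, so m(6) = 4.
  α_3 = 4: Horner steps 4 → 6 → 0, so m(4) = 0.
  α_4 = 1: Horner steps 4 → 1 → 5, so m(1) = 5.
  α_5 = 5: Horner steps 4 → 3 → 5, so m(5) = 5.
Codeword c = [3, 4, 0, 5, 5] ∈ F_7^5.


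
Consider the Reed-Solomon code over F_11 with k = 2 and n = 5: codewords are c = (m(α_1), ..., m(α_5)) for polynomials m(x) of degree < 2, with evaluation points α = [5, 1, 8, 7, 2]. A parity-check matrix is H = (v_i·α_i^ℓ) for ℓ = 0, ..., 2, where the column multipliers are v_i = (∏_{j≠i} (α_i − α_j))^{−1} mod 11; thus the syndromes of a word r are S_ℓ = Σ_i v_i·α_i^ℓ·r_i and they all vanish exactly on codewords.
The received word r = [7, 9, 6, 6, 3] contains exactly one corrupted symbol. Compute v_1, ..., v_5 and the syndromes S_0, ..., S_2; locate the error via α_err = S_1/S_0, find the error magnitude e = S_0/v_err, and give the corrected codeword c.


S = (10, 3, 2), error at position 3, error magnitude e = 6, c = [7, 9, 0, 6, 3].

Step 1: column multipliers v_i = (∏_{j≠i}(α_i − α_j))^{−1} mod 11.
  i = 1 (α = 5): (5−1)(5−8)(5−7)(5−2) = 4·(−3)·(−2)·3 = 72 ≡ 6, so v_1 = 6^{−1} = 2 (mod 11).
  i = 2 (α = 1): (1−5)(1−8)(1−7)(1−2) = (−4)·(−7)·(−6)·(−1) = 168 ≡ 3, so v_2 = 3^{−1} = 4 (mod 11).
  i = 3 (α = 8): (8−5)(8−1)(8−7)(8−2) = 3·7·1·6 = 126 ≡ 5, so v_3 = 5^{−1} = 9 (mod 11).
  i = 4 (α = 7): (7−5)(7−1)(7−8)(7−2) = 2·6·(−1)·5 = −60 ≡ 6, so v_4 = 6^{−1} = 2 (mod 11).
  i = 5 (α = 2): (2−5)(2−1)(2−8)(2−7) = (−3)·1·(−6)·(−5) = −90 ≡ 9, so v_5 = 9^{−1} = 5 (mod 11).
  v = [2, 4, 9, 2, 5].
Step 2: syndromes of r = [7, 9, 6, 6, 3] (all sums mod 11).
  S_0 = Σ v_i r_i = 2·7 + 4·9 + 9·6 + 2·6 + 5·3 = 131 ≡ 10.
  S_1 = Σ v_i α_i r_i = 2·5·7 + 4·1·9 + 9·8·6 + 2·7·6 + 5·2·3 = 652 ≡ 3.
  α_i^2 mod 11 = [3, 1, 9, 5, 4].
  S_2 = Σ v_i α_i^2 r_i = 2·3·7 + 4·1·9 + 9·9·6 + 2·5·6 + 5·4·3 = 684 ≡ 2.
  S = (10, 3, 2) ≠ 0, so r is not a codeword (an error is present).
Step 3: locate the error. For a single error e at position i, S_ℓ = v_i·e·α_i^ℓ, so α_err = S_1/S_0.
  S_0^{−1} = 10^{−1} = 10 (mod 11), so α_err = 3·10 = 30 ≡ 8 = α_3. Error position i = 3.
  Consistency check: S_2/S_1 = 2·4 = 8 ≡ 8 = α_err ✓ (single-error assumption holds).
Step 4: error magnitude e = S_0/v_3 = S_0·∏_{j≠3}(α_3 − α_j) = 10·5 = 50 ≡ 6 (mod 11).
Step 5: correct position 3: c_3 = r_3 − e = 6 − 6 ≡ 0 (mod 11). Hence c = [7, 9, 0, 6, 3].
  Check: interpolating c through the α_i gives m(x) = 4 + 5·x (degree < 2) with m(α_i) = c_i for every i, so c is indeed a codeword.


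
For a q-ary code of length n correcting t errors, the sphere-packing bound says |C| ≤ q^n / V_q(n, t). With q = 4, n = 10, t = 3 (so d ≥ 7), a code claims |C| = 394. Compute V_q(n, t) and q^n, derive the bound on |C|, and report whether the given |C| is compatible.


V_q(n, t) = 3676, q^n = 1048576, Hamming bound = 285, |C| = 394 > bound (violated).

Step 1: Compute V_q(n, t) = Σ_{j=0}^3 C(n, j) (q−1)^j.
  j = 0: C(10,0)·(3)^0 = 1·1 = 1.
  j = 1: C(10,1)·(3)^1 = 10·3 = 30.
  j = 2: C(10,2)·(3)^2 = 45·9 = 405.
  j = 3: C(10,3)·(3)^3 = 120·27 = 3240.
  V_q(n, t) = 1 + 30 + 405 + 3240 = 3676.
Step 2: q^n = 4^10 = 1048576.
Step 3: Hamming bound ⌊q^n / V_q(n,t)⌋ = ⌊1048576/3676⌋ = 285.
Step 4: Compare |C| = 394 to 285: violated.
The claimed |C| lies above the Hamming bound, so no 4-ary code of length 10 with d ≥ 7 can have 394 codewords.


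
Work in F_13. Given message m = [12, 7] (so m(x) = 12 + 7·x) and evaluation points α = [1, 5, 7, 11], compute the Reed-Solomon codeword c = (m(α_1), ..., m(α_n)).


c = [6, 8, 9, 11]

Message polynomial: m(x) = 12 + 7·x (mod 13).
For each evaluation point α_i, compute m(α_i) mod 13:
  α_1 = 1: Horner steps 7 → 6, so m(1) = 6.
  α_2 = 5: Horner steps 7 → 8, so m(5) = 8.
  α_3 = 7: Horner steps 7 → 9, so m(7) = 9.
  α_4 = 11: Horner steps 7 → 11, so m(11) = 11.
Codeword c = [6, 8, 9, 11] ∈ F_13^4.


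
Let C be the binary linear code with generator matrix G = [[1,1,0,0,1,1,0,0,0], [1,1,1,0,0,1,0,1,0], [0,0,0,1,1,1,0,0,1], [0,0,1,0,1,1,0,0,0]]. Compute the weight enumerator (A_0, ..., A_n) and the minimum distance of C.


Weight distribution: A_0 = 1, A_2 = 1, A_3 = 4, A_4 = 5, A_5 = 2, A_6 = 1, A_7 = 2. Minimum distance d = 2.

Enumerate all 2^4 = 16 messages m ∈ F_2^4.
For each, compute codeword c = mG in F_2^9, then tally its weight.
  m = 0000 → c = 000000000, weight = 0.
  m = 1000 → c = 110011000, weight = 4.
  m = 0100 → c = 111001010, weight = 5.
  m = 1100 → c = 001010010, weight = 3.
  m = 0010 → c = 000111001, weight = 4.
  m = 1010 → c = 110100001, weight = 4.
  m = 0110 → c = 111110011, weight = 7.
  m = 1110 → c = 001101011, weight = 5.
  m = 0001 → c = 001011000, weight = 3.
  m = 1001 → c = 111000000, weight = 3.
  m = 0101 → c = 110010010, weight = 4.
  m = 1101 → c = 000001010, weight = 2.
  m = 0011 → c = 001100001, weight = 3.
  m = 1011 → c = 111111001, weight = 7.
  m = 0111 → c = 110101011, weight = 6.
  m = 1111 → c = 000110011, weight = 4.
Tally weights:
  weight 0: 1 codewords.
  weight 2: 1 codewords.
  weight 3: 4 codewords.
  weight 4: 5 codewords.
  weight 5: 2 codewords.
  weight 6: 1 codewords.
  weight 7: 2 codewords.
Minimum distance d = smallest w > 0 with A_w > 0 = 2.
Sanity: Σ A_w = 16 = 2^4 = 16 ✓.


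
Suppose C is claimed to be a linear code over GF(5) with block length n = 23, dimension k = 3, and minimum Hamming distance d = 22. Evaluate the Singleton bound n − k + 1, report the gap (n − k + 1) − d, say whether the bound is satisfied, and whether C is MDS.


Singleton RHS = n − k + 1 = 21, slack = -1, bound violated (no such code; not MDS).

Singleton bound: d ≤ n − k + 1.
Here n = 23, k = 3, so n − k + 1 = 21.
Given d = 22, check d ≤ 21: NO.
Slack = (n − k + 1) − d = -1.
The slack is negative: d = 22 exceeds n − k + 1 = 21 by 1, so the Singleton bound is violated and no linear [23, 3, 22]_5 code can exist. In particular it is not MDS (MDS requires d = n − k + 1 exactly).
Description: the claimed parameters are [23, 3, 22]_5; such a code would be impossible (violates the Singleton bound).


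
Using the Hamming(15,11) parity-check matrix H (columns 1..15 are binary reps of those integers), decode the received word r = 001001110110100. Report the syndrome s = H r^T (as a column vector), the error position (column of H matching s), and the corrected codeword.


s = (0, 1, 1, 0)^T, error position = 6, corrected codeword c = 001000110110100

Compute s = H r^T mod 2 one row at a time:
  s_1 = 1 + 0 + 1 + 1 + 0 + 1 + 0 + 0 = 4 ≡ 0 (mod 2).
  s_2 = 0 + 0 + 1 + 1 + 0 + 1 + 0 + 0 = 3 ≡ 1 (mod 2).
  s_3 = 0 + 1 + 1 + 1 + 1 + 1 + 0 + 0 = 5 ≡ 1 (mod 2).
  s_4 = 0 + 1 + 0 + 1 + 0 + 1 + 1 + 0 = 4 ≡ 0 (mod 2).
s = (0, 1, 1, 0)^T — this equals column 6 of H (binary 0110), so error is at position 6.
Correct: flip bit 6 of r = 001001110110100 to get c = 001000110110100.


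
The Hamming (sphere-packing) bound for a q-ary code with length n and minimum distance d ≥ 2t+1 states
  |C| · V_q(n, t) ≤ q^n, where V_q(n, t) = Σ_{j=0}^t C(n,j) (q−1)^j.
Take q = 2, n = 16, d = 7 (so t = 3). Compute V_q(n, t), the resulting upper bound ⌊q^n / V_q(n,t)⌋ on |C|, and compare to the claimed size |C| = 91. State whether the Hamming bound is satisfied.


V_q(n, t) = 697, q^n = 65536, Hamming bound = 94, |C| = 91 ≤ bound (satisfied).

Step 1: Compute V_q(n, t) = Σ_{j=0}^3 C(n, j) (q−1)^j.
  j = 0: C(16,0)·(1)^0 = 1·1 = 1.
  j = 1: C(16,1)·(1)^1 = 16·1 = 16.
  j = 2: C(16,2)·(1)^2 = 120·1 = 120.
  j = 3: C(16,3)·(1)^3 = 560·1 = 560.
  V_q(n, t) = 1 + 16 + 120 + 560 = 697.
Step 2: q^n = 2^16 = 65536.
Step 3: Hamming bound ⌊q^n / V_q(n,t)⌋ = ⌊65536/697⌋ = 94.
Step 4: Compare |C| = 91 to 94: satisfied.
The claimed |C| lies below the Hamming bound.


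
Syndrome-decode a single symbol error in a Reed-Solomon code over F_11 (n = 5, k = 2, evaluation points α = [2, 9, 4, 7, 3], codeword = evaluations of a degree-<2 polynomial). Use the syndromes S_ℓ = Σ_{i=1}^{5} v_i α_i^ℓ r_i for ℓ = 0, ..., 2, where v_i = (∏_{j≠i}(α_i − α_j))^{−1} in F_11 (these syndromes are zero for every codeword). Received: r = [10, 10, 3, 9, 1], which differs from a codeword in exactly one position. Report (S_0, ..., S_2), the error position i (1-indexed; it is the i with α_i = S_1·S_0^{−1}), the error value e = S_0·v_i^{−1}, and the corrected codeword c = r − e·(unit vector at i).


S = (4, 3, 5), error at position 2, error magnitude e = 8, c = [10, 2, 3, 9, 1].

Step 1: column multipliers v_i = (∏_{j≠i}(α_i − α_j))^{−1} mod 11.
  i = 1 (α = 2): (2−9)(2−4)(2−7)(2−3) = (−7)·(−2)·(−5)·(−1) = 70 ≡ 4, so v_1 = 4^{−1} = 3 (mod 11).
  i = 2 (α = 9): (9−2)(9−4)(9−7)(9−3) = 7·5·2·6 = 420 ≡ 2, so v_2 = 2^{−1} = 6 (mod 11).
  i = 3 (α = 4): (4−2)(4−9)(4−7)(4−3) = 2·(−5)·(−3)·1 = 30 ≡ 8, so v_3 = 8^{−1} = 7 (mod 11).
  i = 4 (α = 7): (7−2)(7−9)(7−4)(7−3) = 5·(−2)·3·4 = −120 ≡ 1, so v_4 = 1^{−1} = 1 (mod 11).
  i = 5 (α = 3): (3−2)(3−9)(3−4)(3−7) = 1·(−6)·(−1)·(−4) = −24 ≡ 9, so v_5 = 9^{−1} = 5 (mod 11).
  v = [3, 6, 7, 1, 5].
Step 2: syndromes of r = [10, 10, 3, 9, 1] (all sums mod 11).
  S_0 = Σ v_i r_i = 3·10 + 6·10 + 7·3 + 1·9 + 5·1 = 125 ≡ 4.
  S_1 = Σ v_i α_i r_i = 3·2·10 + 6·9·10 + 7·4·3 + 1·7·9 + 5·3·1 = 762 ≡ 3.
  α_i^2 mod 11 = [4, 4, 5, 5, 9].
  S_2 = Σ v_i α_i^2 r_i = 3·4·10 + 6·4·10 + 7·5·3 + 1·5·9 + 5·9·1 = 555 ≡ 5.
  S = (4, 3, 5) ≠ 0, so r is not a codeword (an error is present).
Step 3: locate the error. For a single error e at position i, S_ℓ = v_i·e·α_i^ℓ, so α_err = S_1/S_0.
  S_0^{−1} = 4^{−1} = 3 (mod 11), so α_err = 3·3 = 9 ≡ 9 = α_2. Error position i = 2.
  Consistency check: S_2/S_1 = 5·4 = 20 ≡ 9 = α_err ✓ (single-error assumption holds).
Step 4: error magnitude e = S_0/v_2 = S_0·∏_{j≠2}(α_2 − α_j) = 4·2 = 8 ≡ 8 (mod 11).
Step 5: correct position 2: c_2 = r_2 − e = 10 − 8 ≡ 2 (mod 11). Hence c = [10, 2, 3, 9, 1].
  Check: interpolating c through the α_i gives m(x) = 6 + 2·x (degree < 2) with m(α_i) = c_i for every i, so c is indeed a codeword.


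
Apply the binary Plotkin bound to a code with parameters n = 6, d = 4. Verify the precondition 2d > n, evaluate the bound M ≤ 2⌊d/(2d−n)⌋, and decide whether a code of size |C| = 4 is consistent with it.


Plotkin bound M ≤ 4; given |C| = 4 ≤ bound (satisfied).

Check applicability: 2d = 8, n = 6.
2d − n = 2 > 0, so Plotkin applies.
Compute d/(2d−n) = 4/2 ≈ 2.0000.
⌊d/(2d−n)⌋ = 2.
Plotkin bound: M ≤ 2·2 = 4.
Given |C| = 4, check: satisfied.
This |C| is at the Plotkin bound.


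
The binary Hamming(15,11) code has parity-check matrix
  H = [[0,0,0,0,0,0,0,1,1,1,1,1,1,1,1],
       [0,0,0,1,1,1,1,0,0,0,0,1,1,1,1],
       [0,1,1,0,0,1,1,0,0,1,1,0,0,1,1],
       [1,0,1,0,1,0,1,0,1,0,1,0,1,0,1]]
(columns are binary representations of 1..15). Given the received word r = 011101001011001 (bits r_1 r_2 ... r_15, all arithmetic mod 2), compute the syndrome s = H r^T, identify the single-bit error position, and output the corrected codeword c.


s = (0, 0, 1, 0)^T, error position = 2, corrected codeword c = 001101001011001

Compute s = H r^T mod 2 one row at a time:
  s_1 = 0 + 1 + 0 + 1 + 1 + 0 + 0 + 1 = 4 ≡ 0 (mod 2).
  s_2 = 1 + 0 + 1 + 0 + 1 + 0 + 0 + 1 = 4 ≡ 0 (mod 2).
  s_3 = 1 + 1 + 1 + 0 + 0 + 1 + 0 + 1 = 5 ≡ 1 (mod 2).
  s_4 = 0 + 1 + 0 + 0 + 1 + 1 + 0 + 1 = 4 ≡ 0 (mod 2).
s = (0, 0, 1, 0)^T — this equals column 2 of H (binary 0010), so error is at position 2.
Correct: flip bit 2 of r = 011101001011001 to get c = 001101001011001.


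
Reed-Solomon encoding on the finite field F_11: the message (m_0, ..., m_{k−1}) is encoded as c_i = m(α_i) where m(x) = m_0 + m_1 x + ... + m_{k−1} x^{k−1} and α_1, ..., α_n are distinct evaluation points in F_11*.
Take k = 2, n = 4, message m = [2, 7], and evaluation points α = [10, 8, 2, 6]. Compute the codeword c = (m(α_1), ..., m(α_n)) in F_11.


c = [6, 3, 5, 0]

Message polynomial: m(x) = 2 + 7·x (mod 11).
For each evaluation point α_i, compute m(α_i) mod 11:
  α_1 = 10: Horner steps 7 → 6, so m(10) = 6.
  α_2 = 8: Horner steps 7 → 3, so m(8) = 3.
  α_3 = 2: Horner steps 7 → 5, so m(2) = 5.
  α_4 = 6: Horner steps 7 → 0, so m(6) = 0.
Codeword c = [6, 3, 5, 0] ∈ F_11^4.


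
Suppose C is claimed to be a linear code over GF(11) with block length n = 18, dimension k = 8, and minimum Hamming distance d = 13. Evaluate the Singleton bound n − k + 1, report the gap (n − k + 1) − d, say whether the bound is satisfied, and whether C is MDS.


Singleton RHS = n − k + 1 = 11, slack = -2, bound violated (no such code; not MDS).

Singleton bound: d ≤ n − k + 1.
Here n = 18, k = 8, so n − k + 1 = 11.
Given d = 13, check d ≤ 11: NO.
Slack = (n − k + 1) − d = -2.
The slack is negative: d = 13 exceeds n − k + 1 = 11 by 2, so the Singleton bound is violated and no linear [18, 8, 13]_11 code can exist. In particular it is not MDS (MDS requires d = n − k + 1 exactly).
Description: the claimed parameters are [18, 8, 13]_11; such a code would be impossible (violates the Singleton bound).


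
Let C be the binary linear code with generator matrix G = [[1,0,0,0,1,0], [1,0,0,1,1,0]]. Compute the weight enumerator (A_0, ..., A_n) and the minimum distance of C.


Weight distribution: A_0 = 1, A_1 = 1, A_2 = 1, A_3 = 1. Minimum distance d = 1.

Enumerate all 2^2 = 4 messages m ∈ F_2^2.
For each, compute codeword c = mG in F_2^6, then tally its weight.
  m = 00 → c = 000000, weight = 0.
  m = 10 → c = 100010, weight = 2.
  m = 01 → c = 100110, weight = 3.
  m = 11 → c = 000100, weight = 1.
Tally weights:
  weight 0: 1 codewords.
  weight 1: 1 codewords.
  weight 2: 1 codewords.
  weight 3: 1 codewords.
Minimum distance d = smallest w > 0 with A_w > 0 = 1.
Sanity: Σ A_w = 4 = 2^2 = 4 ✓.


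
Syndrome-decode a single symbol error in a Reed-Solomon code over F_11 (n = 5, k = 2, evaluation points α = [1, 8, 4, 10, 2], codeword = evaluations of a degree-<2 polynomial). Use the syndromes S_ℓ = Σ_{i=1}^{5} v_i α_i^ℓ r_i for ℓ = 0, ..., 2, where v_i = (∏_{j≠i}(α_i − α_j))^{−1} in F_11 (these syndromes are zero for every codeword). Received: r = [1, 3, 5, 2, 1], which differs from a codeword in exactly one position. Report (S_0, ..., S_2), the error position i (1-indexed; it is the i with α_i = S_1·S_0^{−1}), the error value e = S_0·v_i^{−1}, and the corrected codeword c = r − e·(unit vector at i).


S = (2, 4, 8), error at position 5, error magnitude e = 6, c = [1, 3, 5, 2, 6].

Step 1: column multipliers v_i = (∏_{j≠i}(α_i − α_j))^{−1} mod 11.
  i = 1 (α = 1): (1−8)(1−4)(1−10)(1−2) = (−7)·(−3)·(−9)·(−1) = 189 ≡ 2, so v_1 = 2^{−1} = 6 (mod 11).
  i = 2 (α = 8): (8−1)(8−4)(8−10)(8−2) = 7·4·(−2)·6 = −336 ≡ 5, so v_2 = 5^{−1} = 9 (mod 11).
  i = 3 (α = 4): (4−1)(4−8)(4−10)(4−2) = 3·(−4)·(−6)·2 = 144 ≡ 1, so v_3 = 1^{−1} = 1 (mod 11).
  i = 4 (α = 10): (10−1)(10−8)(10−4)(10−2) = 9·2·6·8 = 864 ≡ 6, so v_4 = 6^{−1} = 2 (mod 11).
  i = 5 (α = 2): (2−1)(2−8)(2−4)(2−10) = 1·(−6)·(−2)·(−8) = −96 ≡ 3, so v_5 = 3^{−1} = 4 (mod 11).
  v = [6, 9, 1, 2, 4].
Step 2: syndromes of r = [1, 3, 5, 2, 1] (all sums mod 11).
  S_0 = Σ v_i r_i = 6·1 + 9·3 + 1·5 + 2·2 + 4·1 = 46 ≡ 2.
  S_1 = Σ v_i α_i r_i = 6·1·1 + 9·8·3 + 1·4·5 + 2·10·2 + 4·2·1 = 290 ≡ 4.
  α_i^2 mod 11 = [1, 9, 5, 1, 4].
  S_2 = Σ v_i α_i^2 r_i = 6·1·1 + 9·9·3 + 1·5·5 + 2·1·2 + 4·4·1 = 294 ≡ 8.
  S = (2, 4, 8) ≠ 0, so r is not a codeword (an error is present).
Step 3: locate the error. For a single error e at position i, S_ℓ = v_i·e·α_i^ℓ, so α_err = S_1/S_0.
  S_0^{−1} = 2^{−1} = 6 (mod 11), so α_err = 4·6 = 24 ≡ 2 = α_5. Error position i = 5.
  Consistency check: S_2/S_1 = 8·3 = 24 ≡ 2 = α_err ✓ (single-error assumption holds).
Step 4: error magnitude e = S_0/v_5 = S_0·∏_{j≠5}(α_5 − α_j) = 2·3 = 6 ≡ 6 (mod 11).
Step 5: correct position 5: c_5 = r_5 − e = 1 − 6 ≡ 6 (mod 11). Hence c = [1, 3, 5, 2, 6].
  Check: interpolating c through the α_i gives m(x) = 7 + 5·x (degree < 2) with m(α_i) = c_i for every i, so c is indeed a codeword.


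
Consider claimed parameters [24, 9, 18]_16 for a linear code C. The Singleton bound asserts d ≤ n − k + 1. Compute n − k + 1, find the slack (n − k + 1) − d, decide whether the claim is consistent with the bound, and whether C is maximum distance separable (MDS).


Singleton RHS = n − k + 1 = 16, slack = -2, bound violated (no such code; not MDS).

Singleton bound: d ≤ n − k + 1.
Here n = 24, k = 9, so n − k + 1 = 16.
Given d = 18, check d ≤ 16: NO.
Slack = (n − k + 1) − d = -2.
The slack is negative: d = 18 exceeds n − k + 1 = 16 by 2, so the Singleton bound is violated and no linear [24, 9, 18]_16 code can exist. In particular it is not MDS (MDS requires d = n − k + 1 exactly).
Description: the claimed parameters are [24, 9, 18]_16; such a code would be impossible (violates the Singleton bound).


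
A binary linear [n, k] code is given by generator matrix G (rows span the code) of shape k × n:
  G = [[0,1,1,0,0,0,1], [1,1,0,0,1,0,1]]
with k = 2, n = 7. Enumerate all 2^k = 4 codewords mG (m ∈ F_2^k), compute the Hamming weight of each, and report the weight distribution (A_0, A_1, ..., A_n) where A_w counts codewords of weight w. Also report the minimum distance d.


Weight distribution: A_0 = 1, A_3 = 2, A_4 = 1. Minimum distance d = 3.

Enumerate all 2^2 = 4 messages m ∈ F_2^2.
For each, compute codeword c = mG in F_2^7, then tally its weight.
  m = 00 → c = 0000000, weight = 0.
  m = 10 → c = 0110001, weight = 3.
  m = 01 → c = 1100101, weight = 4.
  m = 11 → c = 1010100, weight = 3.
Tally weights:
  weight 0: 1 codewords.
  weight 3: 2 codewords.
  weight 4: 1 codewords.
Minimum distance d = smallest w > 0 with A_w > 0 = 3.
Sanity: Σ A_w = 4 = 2^2 = 4 ✓.


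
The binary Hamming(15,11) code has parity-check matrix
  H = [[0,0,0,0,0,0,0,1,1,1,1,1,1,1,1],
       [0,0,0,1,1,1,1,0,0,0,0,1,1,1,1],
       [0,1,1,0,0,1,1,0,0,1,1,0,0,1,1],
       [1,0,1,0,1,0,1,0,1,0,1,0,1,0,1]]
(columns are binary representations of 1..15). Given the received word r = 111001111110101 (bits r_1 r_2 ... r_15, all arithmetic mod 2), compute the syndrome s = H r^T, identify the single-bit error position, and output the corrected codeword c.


s = (0, 0, 1, 1)^T, error position = 3, corrected codeword c = 110001111110101

Compute s = H r^T mod 2 one row at a time:
  s_1 = 1 + 1 + 1 + 1 + 0 + 1 + 0 + 1 = 6 ≡ 0 (mod 2).
  s_2 = 0 + 0 + 1 + 1 + 0 + 1 + 0 + 1 = 4 ≡ 0 (mod 2).
  s_3 = 1 + 1 + 1 + 1 + 1 + 1 + 0 + 1 = 7 ≡ 1 (mod 2).
  s_4 = 1 + 1 + 0 + 1 + 1 + 1 + 1 + 1 = 7 ≡ 1 (mod 2).
s = (0, 0, 1, 1)^T — this equals column 3 of H (binary 0011), so error is at position 3.
Correct: flip bit 3 of r = 111001111110101 to get c = 110001111110101.


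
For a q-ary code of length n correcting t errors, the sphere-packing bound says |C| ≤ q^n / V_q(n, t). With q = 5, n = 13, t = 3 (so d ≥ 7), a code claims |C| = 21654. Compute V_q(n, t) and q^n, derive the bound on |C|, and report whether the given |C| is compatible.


V_q(n, t) = 19605, q^n = 1220703125, Hamming bound = 62264, |C| = 21654 ≤ bound (satisfied).

Step 1: Compute V_q(n, t) = Σ_{j=0}^3 C(n, j) (q−1)^j.
  j = 0: C(13,0)·(4)^0 = 1·1 = 1.
  j = 1: C(13,1)·(4)^1 = 13·4 = 52.
  j = 2: C(13,2)·(4)^2 = 78·16 = 1248.
  j = 3: C(13,3)·(4)^3 = 286·64 = 18304.
  V_q(n, t) = 1 + 52 + 1248 + 18304 = 19605.
Step 2: q^n = 5^13 = 1220703125.
Step 3: Hamming bound ⌊q^n / V_q(n,t)⌋ = ⌊1220703125/19605⌋ = 62264.
Step 4: Compare |C| = 21654 to 62264: satisfied.
The claimed |C| lies below the Hamming bound.


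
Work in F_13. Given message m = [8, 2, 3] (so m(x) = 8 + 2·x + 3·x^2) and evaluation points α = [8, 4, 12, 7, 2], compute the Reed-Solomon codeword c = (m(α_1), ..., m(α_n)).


c = [8, 12, 9, 0, 11]

Message polynomial: m(x) = 8 + 2·x + 3·x^2 (mod 13).
For each evaluation point α_i, compute m(α_i) mod 13:
  α_1 = 8: Horner steps 3 → 0 → 8, so m(8) = 8.
  α_2 = 4: Horner steps 3 → 1 → 12, so m(4) = 12.
  α_3 = 12: Horner steps 3 → 12 → 9, so m(12) = 9.
  α_4 = 7: Horner steps 3 → 10 → 0, so m(7) = 0.
  α_5 = 2: Horner steps 3 → 8 → 11, so m(2) = 11.
Codeword c = [8, 12, 9, 0, 11] ∈ F_13^5.


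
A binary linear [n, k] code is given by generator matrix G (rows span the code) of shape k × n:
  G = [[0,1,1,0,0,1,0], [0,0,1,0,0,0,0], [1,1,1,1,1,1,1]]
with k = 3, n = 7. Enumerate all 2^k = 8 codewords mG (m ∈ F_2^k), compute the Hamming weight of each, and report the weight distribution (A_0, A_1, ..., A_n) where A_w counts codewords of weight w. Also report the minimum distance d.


Weight distribution: A_0 = 1, A_1 = 1, A_2 = 1, A_3 = 1, A_4 = 1, A_5 = 1, A_6 = 1, A_7 = 1. Minimum distance d = 1.

Enumerate all 2^3 = 8 messages m ∈ F_2^3.
For each, compute codeword c = mG in F_2^7, then tally its weight.
  m = 000 → c = 0000000, weight = 0.
  m = 100 → c = 0110010, weight = 3.
  m = 010 → c = 0010000, weight = 1.
  m = 110 → c = 0100010, weight = 2.
  m = 001 → c = 1111111, weight = 7.
  m = 101 → c = 1001101, weight = 4.
  m = 011 → c = 1101111, weight = 6.
  m = 111 → c = 1011101, weight = 5.
Tally weights:
  weight 0: 1 codewords.
  weight 1: 1 codewords.
  weight 2: 1 codewords.
  weight 3: 1 codewords.
  weight 4: 1 codewords.
  weight 5: 1 codewords.
  weight 6: 1 codewords.
  weight 7: 1 codewords.
Minimum distance d = smallest w > 0 with A_w > 0 = 1.
Sanity: Σ A_w = 8 = 2^3 = 8 ✓.


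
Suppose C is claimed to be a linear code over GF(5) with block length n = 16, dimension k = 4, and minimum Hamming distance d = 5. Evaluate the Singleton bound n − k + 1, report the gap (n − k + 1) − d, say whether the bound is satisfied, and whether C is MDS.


Singleton RHS = n − k + 1 = 13, slack = 8, bound satisfied, not MDS.

Singleton bound: d ≤ n − k + 1.
Here n = 16, k = 4, so n − k + 1 = 13.
Given d = 5, check d ≤ 13: YES.
Slack = (n − k + 1) − d = 8.
The code is NOT MDS (slack = 8 > 0).
Description: the claimed parameters are [16, 4, 5]_5; such a code would be non-MDS.


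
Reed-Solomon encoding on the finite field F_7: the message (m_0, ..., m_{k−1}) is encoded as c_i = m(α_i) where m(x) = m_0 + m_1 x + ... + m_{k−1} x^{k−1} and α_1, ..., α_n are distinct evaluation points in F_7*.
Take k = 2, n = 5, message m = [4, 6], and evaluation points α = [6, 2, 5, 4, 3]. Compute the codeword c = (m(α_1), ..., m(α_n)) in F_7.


c = [5, 2, 6, 0, 1]

Message polynomial: m(x) = 4 + 6·x (mod 7).
For each evaluation point α_i, compute m(α_i) mod 7:
  α_1 = 6: Horner steps 6 → 5, so m(6) = 5.
  α_2 = 2: Horner steps 6 → 2, so m(2) = 2.
  α_3 = 5: Horner steps 6 → 6, so m(5) = 6.
  α_4 = 4: Horner steps 6 → 0, so m(4) = 0.
  α_5 = 3: Horner steps 6 → 1, so m(3) = 1.
Codeword c = [5, 2, 6, 0, 1] ∈ F_7^5.


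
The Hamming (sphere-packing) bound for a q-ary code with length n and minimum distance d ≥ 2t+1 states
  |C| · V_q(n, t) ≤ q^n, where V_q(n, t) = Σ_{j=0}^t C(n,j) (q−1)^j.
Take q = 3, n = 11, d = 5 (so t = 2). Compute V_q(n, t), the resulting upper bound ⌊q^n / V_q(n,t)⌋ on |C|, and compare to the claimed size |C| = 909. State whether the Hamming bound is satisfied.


V_q(n, t) = 243, q^n = 177147, Hamming bound = 729, |C| = 909 > bound (violated).

Step 1: Compute V_q(n, t) = Σ_{j=0}^2 C(n, j) (q−1)^j.
  j = 0: C(11,0)·(2)^0 = 1·1 = 1.
  j = 1: C(11,1)·(2)^1 = 11·2 = 22.
  j = 2: C(11,2)·(2)^2 = 55·4 = 220.
  V_q(n, t) = 1 + 22 + 220 = 243.
Step 2: q^n = 3^11 = 177147.
Step 3: Hamming bound ⌊q^n / V_q(n,t)⌋ = ⌊177147/243⌋ = 729.
Step 4: Compare |C| = 909 to 729: violated.
The claimed |C| lies above the Hamming bound, so no 3-ary code of length 11 with d ≥ 5 can have 909 codewords.


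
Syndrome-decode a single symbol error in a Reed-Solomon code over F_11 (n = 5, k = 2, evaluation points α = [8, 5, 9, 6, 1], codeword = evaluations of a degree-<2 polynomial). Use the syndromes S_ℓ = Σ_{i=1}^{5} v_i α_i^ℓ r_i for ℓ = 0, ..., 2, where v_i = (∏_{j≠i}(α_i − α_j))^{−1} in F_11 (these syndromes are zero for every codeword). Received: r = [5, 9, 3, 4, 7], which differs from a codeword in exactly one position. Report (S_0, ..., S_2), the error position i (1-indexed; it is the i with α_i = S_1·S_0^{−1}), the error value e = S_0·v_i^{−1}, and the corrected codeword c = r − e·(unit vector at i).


S = (10, 2, 7), error at position 3, error magnitude e = 3, c = [5, 9, 0, 4, 7].

Step 1: column multipliers v_i = (∏_{j≠i}(α_i − α_j))^{−1} mod 11.
  i = 1 (α = 8): (8−5)(8−9)(8−6)(8−1) = 3·(−1)·2·7 = −42 ≡ 2, so v_1 = 2^{−1} = 6 (mod 11).
  i = 2 (α = 5): (5−8)(5−9)(5−6)(5−1) = (−3)·(−4)·(−1)·4 = −48 ≡ 7, so v_2 = 7^{−1} = 8 (mod 11).
  i = 3 (α = 9): (9−8)(9−5)(9−6)(9−1) = 1·4·3·8 = 96 ≡ 8, so v_3 = 8^{−1} = 7 (mod 11).
  i = 4 (α = 6): (6−8)(6−5)(6−9)(6−1) = (−2)·1·(−3)·5 = 30 ≡ 8, so v_4 = 8^{−1} = 7 (mod 11).
  i = 5 (α = 1): (1−8)(1−5)(1−9)(1−6) = (−7)·(−4)·(−8)·(−5) = 1120 ≡ 9, so v_5 = 9^{−1} = 5 (mod 11).
  v = [6, 8, 7, 7, 5].
Step 2: syndromes of r = [5, 9, 3, 4, 7] (all sums mod 11).
  S_0 = Σ v_i r_i = 6·5 + 8·9 + 7·3 + 7·4 + 5·7 = 186 ≡ 10.
  S_1 = Σ v_i α_i r_i = 6·8·5 + 8·5·9 + 7·9·3 + 7·6·4 + 5·1·7 = 992 ≡ 2.
  α_i^2 mod 11 = [9, 3, 4, 3, 1].
  S_2 = Σ v_i α_i^2 r_i = 6·9·5 + 8·3·9 + 7·4·3 + 7·3·4 + 5·1·7 = 689 ≡ 7.
  S = (10, 2, 7) ≠ 0, so r is not a codeword (an error is present).
Step 3: locate the error. For a single error e at position i, S_ℓ = v_i·e·α_i^ℓ, so α_err = S_1/S_0.
  S_0^{−1} = 10^{−1} = 10 (mod 11), so α_err = 2·10 = 20 ≡ 9 = α_3. Error position i = 3.
  Consistency check: S_2/S_1 = 7·6 = 42 ≡ 9 = α_err ✓ (single-error assumption holds).
Step 4: error magnitude e = S_0/v_3 = S_0·∏_{j≠3}(α_3 − α_j) = 10·8 = 80 ≡ 3 (mod 11).
Step 5: correct position 3: c_3 = r_3 − e = 3 − 3 ≡ 0 (mod 11). Hence c = [5, 9, 0, 4, 7].
  Check: interpolating c through the α_i gives m(x) = 1 + 6·x (degree < 2) with m(α_i) = c_i for every i, so c is indeed a codeword.


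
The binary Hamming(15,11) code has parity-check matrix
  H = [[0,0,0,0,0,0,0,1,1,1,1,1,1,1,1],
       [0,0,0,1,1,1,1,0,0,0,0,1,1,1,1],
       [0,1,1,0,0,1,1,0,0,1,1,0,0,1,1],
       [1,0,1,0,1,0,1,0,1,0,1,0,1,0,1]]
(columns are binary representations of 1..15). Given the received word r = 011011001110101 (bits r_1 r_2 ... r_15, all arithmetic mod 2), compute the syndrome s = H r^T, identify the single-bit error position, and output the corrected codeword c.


s = (1, 0, 0, 0)^T, error position = 8, corrected codeword c = 011011011110101

Compute s = H r^T mod 2 one row at a time:
  s_1 = 0 + 1 + 1 + 1 + 0 + 1 + 0 + 1 = 5 ≡ 1 (mod 2).
  s_2 = 0 + 1 + 1 + 0 + 0 + 1 + 0 + 1 = 4 ≡ 0 (mod 2).
  s_3 = 1 + 1 + 1 + 0 + 1 + 1 + 0 + 1 = 6 ≡ 0 (mod 2).
  s_4 = 0 + 1 + 1 + 0 + 1 + 1 + 1 + 1 = 6 ≡ 0 (mod 2).
s = (1, 0, 0, 0)^T — this equals column 8 of H (binary 1000), so error is at position 8.
Correct: flip bit 8 of r = 011011001110101 to get c = 011011011110101.


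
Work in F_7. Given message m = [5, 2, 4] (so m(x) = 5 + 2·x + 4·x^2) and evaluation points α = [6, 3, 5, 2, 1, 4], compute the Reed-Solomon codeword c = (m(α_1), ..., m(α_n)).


c = [0, 5, 3, 4, 4, 0]

Message polynomial: m(x) = 5 + 2·x + 4·x^2 (mod 7).
For each evaluation point α_i, compute m(α_i) mod 7:
  α_1 = 6: Horner steps 4 → 5 → 0, so m(6) = 0.
  α_2 = 3: Horner steps 4 → 0 → 5, so m(3) = 5.
  α_3 = 5: Horner steps 4 → 1 → 3, so m(5) = 3.
  α_4 = 2: Horner steps 4 → 3 → 4, so m(2) = 4.
  α_5 = 1: Horner steps 4 → 6 → 4, so m(1) = 4.
  α_6 = 4: Horner steps 4 → 4 → 0, so m(4) = 0.
Codeword c = [0, 5, 3, 4, 4, 0] ∈ F_7^6.


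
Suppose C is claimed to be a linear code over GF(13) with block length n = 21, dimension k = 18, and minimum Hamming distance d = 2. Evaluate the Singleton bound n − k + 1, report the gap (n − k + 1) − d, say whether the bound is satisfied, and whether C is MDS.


Singleton RHS = n − k + 1 = 4, slack = 2, bound satisfied, not MDS.

Singleton bound: d ≤ n − k + 1.
Here n = 21, k = 18, so n − k + 1 = 4.
Given d = 2, check d ≤ 4: YES.
Slack = (n − k + 1) − d = 2.
The code is NOT MDS (slack = 2 > 0).
Description: the claimed parameters are [21, 18, 2]_13; such a code would be non-MDS.


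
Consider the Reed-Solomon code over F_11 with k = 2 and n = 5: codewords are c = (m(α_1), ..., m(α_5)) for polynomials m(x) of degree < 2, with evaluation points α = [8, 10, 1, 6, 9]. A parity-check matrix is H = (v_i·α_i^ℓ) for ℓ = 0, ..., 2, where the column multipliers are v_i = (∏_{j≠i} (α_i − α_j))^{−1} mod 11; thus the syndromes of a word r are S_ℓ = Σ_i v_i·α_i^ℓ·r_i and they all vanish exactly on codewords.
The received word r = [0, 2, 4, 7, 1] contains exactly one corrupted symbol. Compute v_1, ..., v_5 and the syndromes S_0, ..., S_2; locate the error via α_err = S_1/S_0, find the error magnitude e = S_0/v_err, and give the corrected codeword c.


S = (9, 10, 5), error at position 4, error magnitude e = 9, c = [0, 2, 4, 9, 1].

Step 1: column multipliers v_i = (∏_{j≠i}(α_i − α_j))^{−1} mod 11.
  i = 1 (α = 8): (8−10)(8−1)(8−6)(8−9) = (−2)·7·2·(−1) = 28 ≡ 6, so v_1 = 6^{−1} = 2 (mod 11).
  i = 2 (α = 10): (10−8)(10−1)(10−6)(10−9) = 2·9·4·1 = 72 ≡ 6, so v_2 = 6^{−1} = 2 (mod 11).
  i = 3 (α = 1): (1−8)(1−10)(1−6)(1−9) = (−7)·(−9)·(−5)·(−8) = 2520 ≡ 1, so v_3 = 1^{−1} = 1 (mod 11).
  i = 4 (α = 6): (6−8)(6−10)(6−1)(6−9) = (−2)·(−4)·5·(−3) = −120 ≡ 1, so v_4 = 1^{−1} = 1 (mod 11).
  i = 5 (α = 9): (9−8)(9−10)(9−1)(9−6) = 1·(−1)·8·3 = −24 ≡ 9, so v_5 = 9^{−1} = 5 (mod 11).
  v = [2, 2, 1, 1, 5].
Step 2: syndromes of r = [0, 2, 4, 7, 1] (all sums mod 11).
  S_0 = Σ v_i r_i = 2·0 + 2·2 + 1·4 + 1·7 + 5·1 = 20 ≡ 9.
  S_1 = Σ v_i α_i r_i = 2·8·0 + 2·10·2 + 1·1·4 + 1·6·7 + 5·9·1 = 131 ≡ 10.
  α_i^2 mod 11 = [9, 1, 1, 3, 4].
  S_2 = Σ v_i α_i^2 r_i = 2·9·0 + 2·1·2 + 1·1·4 + 1·3·7 + 5·4·1 = 49 ≡ 5.
  S = (9, 10, 5) ≠ 0, so r is not a codeword (an error is present).
Step 3: locate the error. For a single error e at position i, S_ℓ = v_i·e·α_i^ℓ, so α_err = S_1/S_0.
  S_0^{−1} = 9^{−1} = 5 (mod 11), so α_err = 10·5 = 50 ≡ 6 = α_4. Error position i = 4.
  Consistency check: S_2/S_1 = 5·10 = 50 ≡ 6 = α_err ✓ (single-error assumption holds).
Step 4: error magnitude e = S_0/v_4 = S_0·∏_{j≠4}(α_4 − α_j) = 9·1 = 9 ≡ 9 (mod 11).
Step 5: correct position 4: c_4 = r_4 − e = 7 − 9 ≡ 9 (mod 11). Hence c = [0, 2, 4, 9, 1].
  Check: interpolating c through the α_i gives m(x) = 3 + 1·x (degree < 2) with m(α_i) = c_i for every i, so c is indeed a codeword.


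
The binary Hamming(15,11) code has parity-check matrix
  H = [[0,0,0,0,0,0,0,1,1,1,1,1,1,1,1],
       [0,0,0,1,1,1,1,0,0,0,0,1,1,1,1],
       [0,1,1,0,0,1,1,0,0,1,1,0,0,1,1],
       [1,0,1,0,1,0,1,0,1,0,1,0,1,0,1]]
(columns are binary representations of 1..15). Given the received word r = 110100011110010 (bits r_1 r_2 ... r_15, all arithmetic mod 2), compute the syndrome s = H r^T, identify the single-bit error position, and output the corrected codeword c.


s = (1, 0, 0, 1)^T, error position = 9, corrected codeword c = 110100010110010

Compute s = H r^T mod 2 one row at a time:
  s_1 = 1 + 1 + 1 + 1 + 0 + 0 + 1 + 0 = 5 ≡ 1 (mod 2).
  s_2 = 1 + 0 + 0 + 0 + 0 + 0 + 1 + 0 = 2 ≡ 0 (mod 2).
  s_3 = 1 + 0 + 0 + 0 + 1 + 1 + 1 + 0 = 4 ≡ 0 (mod 2).
  s_4 = 1 + 0 + 0 + 0 + 1 + 1 + 0 + 0 = 3 ≡ 1 (mod 2).
s = (1, 0, 0, 1)^T — this equals column 9 of H (binary 1001), so error is at position 9.
Correct: flip bit 9 of r = 110100011110010 to get c = 110100010110010.


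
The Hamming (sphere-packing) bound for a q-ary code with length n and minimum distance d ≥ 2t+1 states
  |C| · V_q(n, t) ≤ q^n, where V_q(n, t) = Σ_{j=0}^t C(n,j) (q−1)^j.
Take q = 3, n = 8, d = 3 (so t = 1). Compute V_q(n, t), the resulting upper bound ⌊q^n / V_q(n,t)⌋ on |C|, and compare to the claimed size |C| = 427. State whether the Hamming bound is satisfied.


V_q(n, t) = 17, q^n = 6561, Hamming bound = 385, |C| = 427 > bound (violated).

Step 1: Compute V_q(n, t) = Σ_{j=0}^1 C(n, j) (q−1)^j.
  j = 0: C(8,0)·(2)^0 = 1·1 = 1.
  j = 1: C(8,1)·(2)^1 = 8·2 = 16.
  V_q(n, t) = 1 + 16 = 17.
Step 2: q^n = 3^8 = 6561.
Step 3: Hamming bound ⌊q^n / V_q(n,t)⌋ = ⌊6561/17⌋ = 385.
Step 4: Compare |C| = 427 to 385: violated.
The claimed |C| lies above the Hamming bound, so no 3-ary code of length 8 with d ≥ 3 can have 427 codewords.


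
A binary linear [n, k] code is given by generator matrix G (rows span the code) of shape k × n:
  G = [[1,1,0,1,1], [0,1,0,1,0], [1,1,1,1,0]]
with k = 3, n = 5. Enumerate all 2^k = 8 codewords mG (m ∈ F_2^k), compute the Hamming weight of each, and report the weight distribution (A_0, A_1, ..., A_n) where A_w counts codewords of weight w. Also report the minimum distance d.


Weight distribution: A_0 = 1, A_2 = 4, A_4 = 3. Minimum distance d = 2.

Enumerate all 2^3 = 8 messages m ∈ F_2^3.
For each, compute codeword c = mG in F_2^5, then tally its weight.
  m = 000 → c = 00000, weight = 0.
  m = 100 → c = 11011, weight = 4.
  m = 010 → c = 01010, weight = 2.
  m = 110 → c = 10001, weight = 2.
  m = 001 → c = 11110, weight = 4.
  m = 101 → c = 00101, weight = 2.
  m = 011 → c = 10100, weight = 2.
  m = 111 → c = 01111, weight = 4.
Tally weights:
  weight 0: 1 codewords.
  weight 2: 4 codewords.
  weight 4: 3 codewords.
Minimum distance d = smallest w > 0 with A_w > 0 = 2.
Sanity: Σ A_w = 8 = 2^3 = 8 ✓.
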